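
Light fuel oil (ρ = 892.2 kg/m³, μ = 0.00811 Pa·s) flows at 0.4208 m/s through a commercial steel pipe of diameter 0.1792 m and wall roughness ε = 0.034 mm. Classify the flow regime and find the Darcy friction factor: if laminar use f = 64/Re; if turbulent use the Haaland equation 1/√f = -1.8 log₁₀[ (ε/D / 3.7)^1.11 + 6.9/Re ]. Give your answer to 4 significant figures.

f ≈ 0.03272

Re = ρVD/μ = 892.2·0.4208·0.1792/0.00811 = 8296.
Re > 4000 → turbulent. ε/D = 3.4e-05/0.1792 = 0.00019; Haaland: 1/√f = -1.8 log₁₀[1.73e-05 + 0.000832] = 5.528, so f = 0.03272.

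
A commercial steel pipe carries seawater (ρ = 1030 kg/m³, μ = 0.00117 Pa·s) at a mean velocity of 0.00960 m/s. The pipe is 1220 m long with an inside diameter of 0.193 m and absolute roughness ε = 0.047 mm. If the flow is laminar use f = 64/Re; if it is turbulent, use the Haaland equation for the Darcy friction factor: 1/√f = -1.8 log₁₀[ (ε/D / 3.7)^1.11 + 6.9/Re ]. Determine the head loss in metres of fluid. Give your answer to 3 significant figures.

h_f ≈ 0.00117 m

Reynolds number Re = ρVD/μ = 1030 · 0.0096 · 0.193 / 0.00117 = 1631.
Re < 2300 → laminar flow, so f = 64/Re = 64/1631 = 0.03924 (the turbulent correlation is not needed).
Darcy-Weisbach: ΔP = f(L/D)(ρV²/2) = 0.03924·(1220/0.193)·(1030·0.0096²/2) = 0.03924·6321·0.04746 = 11.77 Pa.
Head loss h_f = ΔP/(ρg) = 11.77/(1030·9.81) = 0.00117 m.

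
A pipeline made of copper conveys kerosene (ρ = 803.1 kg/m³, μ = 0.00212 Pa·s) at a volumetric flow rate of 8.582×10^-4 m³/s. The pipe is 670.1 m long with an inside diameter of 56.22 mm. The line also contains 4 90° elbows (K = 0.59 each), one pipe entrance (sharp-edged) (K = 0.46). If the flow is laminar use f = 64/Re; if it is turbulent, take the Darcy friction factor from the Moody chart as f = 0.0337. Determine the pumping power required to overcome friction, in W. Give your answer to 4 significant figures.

Cross-sectional area A = πD²/4 = π(0.05622)²/4 = 0.002482 m²; mean velocity V = Q/A = 0.0008582/0.002482 = 0.3457 m/s.
Reynolds number Re = ρVD/μ = 803.1 · 0.3457 · 0.05622 / 0.00212 = 7363.
Re > 4000 → turbulent; use the Moody-chart value f = 0.0337.
Total minor-loss coefficient ΣK = 4·0.59 + 1·0.46 = 2.82.
ΔP = [f·L/D + ΣK]·(ρV²/2) = [0.0337·670.1/0.05622 + 2.82]·(803.1·0.3457²/2) = [401.7 + 2.82]·47.99 = 1.941e+04 Pa.
Pumping power P = QΔP = 0.0008582·1.941e+04 = 16.660 W = 16.66 W.

P ≈ 16.66 W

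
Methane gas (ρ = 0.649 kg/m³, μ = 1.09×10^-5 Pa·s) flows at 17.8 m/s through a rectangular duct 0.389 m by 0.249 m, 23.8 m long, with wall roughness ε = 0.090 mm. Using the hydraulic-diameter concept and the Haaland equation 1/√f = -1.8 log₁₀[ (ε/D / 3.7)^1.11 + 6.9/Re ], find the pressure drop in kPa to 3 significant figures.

Hydraulic diameter D_h = 4A/P = 4·(0.389·0.249)/(2·(0.389+0.249)) = 0.3874/1.276 = 0.3036 m.
Re = ρVD_h/μ = 0.649·17.8·0.3036/1.09e-05 = 3.218e+05.
ε/D_h = 9e-05/0.3036 = 0.000296; Haaland gives 1/√f = -1.8 log₁₀[2.84e-05+2.14e-05] = 7.745, so f = 0.01667.
ΔP = f(L/D_h)(ρV²/2) = 0.01667·23.8/0.3036·102.8 = 134.4 Pa.
ΔP = 0.134 kPa.

ΔP ≈ 0.134 kPa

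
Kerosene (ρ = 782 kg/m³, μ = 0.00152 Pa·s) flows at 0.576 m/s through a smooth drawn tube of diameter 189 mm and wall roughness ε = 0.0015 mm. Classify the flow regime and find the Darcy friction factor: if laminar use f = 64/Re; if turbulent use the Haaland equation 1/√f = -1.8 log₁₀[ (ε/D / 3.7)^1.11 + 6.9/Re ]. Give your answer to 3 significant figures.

f ≈ 0.0202

Re = ρVD/μ = 782·0.576·0.189/0.00152 = 5.601e+04.
Re > 4000 → turbulent. ε/D = 1.5e-06/0.189 = 7.94e-06; Haaland: 1/√f = -1.8 log₁₀[5.1e-07 + 0.000123] = 7.034, so f = 0.02021.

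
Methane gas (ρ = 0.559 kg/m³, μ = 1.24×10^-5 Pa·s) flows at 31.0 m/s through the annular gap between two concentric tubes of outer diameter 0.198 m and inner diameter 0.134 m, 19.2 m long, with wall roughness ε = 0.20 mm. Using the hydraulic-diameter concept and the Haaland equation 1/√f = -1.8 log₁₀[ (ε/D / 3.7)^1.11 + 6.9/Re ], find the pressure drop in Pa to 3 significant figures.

ΔP ≈ 2240 Pa

Hydraulic diameter D_h = 4A/P = D_o - D_i = 0.198 - 0.134 = 0.064 m.
Re = ρVD_h/μ = 0.559·31·0.064/1.24e-05 = 8.944e+04.
ε/D_h = 0.0002/0.064 = 0.00313; Haaland gives 1/√f = -1.8 log₁₀[0.000388+7.71e-05] = 5.999, so f = 0.02779.
ΔP = f(L/D_h)(ρV²/2) = 0.02779·19.2/0.064·268.6 = 2239 Pa.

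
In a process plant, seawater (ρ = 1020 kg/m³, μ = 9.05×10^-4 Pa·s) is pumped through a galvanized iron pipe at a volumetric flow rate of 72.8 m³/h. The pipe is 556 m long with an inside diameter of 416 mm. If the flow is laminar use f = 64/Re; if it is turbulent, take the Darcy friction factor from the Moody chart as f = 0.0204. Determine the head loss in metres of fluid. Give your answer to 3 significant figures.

h_f ≈ 0.0308 m

Q = 72.8 m³/h = 72.8/3600 = 0.02022 m³/s.
Cross-sectional area A = πD²/4 = π(0.416)²/4 = 0.1359 m²; mean velocity V = Q/A = 0.02022/0.1359 = 0.1488 m/s.
Reynolds number Re = ρVD/μ = 1020 · 0.1488 · 0.416 / 0.000905 = 6.976e+04.
Re > 4000 → turbulent; use the Moody-chart value f = 0.0204.
Darcy-Weisbach: ΔP = f(L/D)(ρV²/2) = 0.0204·(556/0.416)·(1020·0.1488²/2) = 0.0204·1337·11.29 = 307.8 Pa.
Head loss h_f = ΔP/(ρg) = 307.8/(1020·9.81) = 0.0308 m.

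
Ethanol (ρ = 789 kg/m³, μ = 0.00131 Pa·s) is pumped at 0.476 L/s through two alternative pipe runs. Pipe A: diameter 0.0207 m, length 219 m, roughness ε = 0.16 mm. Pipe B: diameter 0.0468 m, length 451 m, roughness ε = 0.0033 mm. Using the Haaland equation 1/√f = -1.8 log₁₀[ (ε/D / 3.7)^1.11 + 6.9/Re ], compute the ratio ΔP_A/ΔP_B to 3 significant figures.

Pipe A: V = Q/A = 0.000476/0.0003365 = 1.414 m/s; Re = 1.763e+04; ε/D = 0.00773; Haaland → f = 0.03831; ΔP_A = f(L/D)(ρV²/2) = 3.199e+05 Pa.
Pipe B: V = Q/A = 0.000476/0.00172 = 0.2767 m/s; Re = 7800; ε/D = 7.05e-05; Haaland → f = 0.03317; ΔP_B = f(L/D)(ρV²/2) = 9655 Pa.
ΔP_A/ΔP_B = 3.199e+05/9655 = 33.1.

ΔP_A/ΔP_B ≈ 33.1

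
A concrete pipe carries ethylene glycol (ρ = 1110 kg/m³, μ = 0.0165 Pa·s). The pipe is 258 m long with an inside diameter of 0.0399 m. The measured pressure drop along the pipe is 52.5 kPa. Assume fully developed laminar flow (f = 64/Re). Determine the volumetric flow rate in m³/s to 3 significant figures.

Q ≈ 7.67×10^-4 m³/s

For laminar flow, f = 64/Re with Re = ρVD/μ, so Darcy-Weisbach reduces to ΔP = 32μLV/D². Solving for V: V = ΔP·D²/(32μL) = 5.25e+04·(0.0399)²/(32·0.0165·258) = 0.6136 m/s.
Check: Re = ρVD/μ = 1110·0.6136·0.0399/0.0165 = 1647 < 2300, so the laminar assumption holds.
Q = V·A = 0.6136·(π/4·0.0399²) = 0.0007672 m³/s = 7.67×10^-4 m³/s.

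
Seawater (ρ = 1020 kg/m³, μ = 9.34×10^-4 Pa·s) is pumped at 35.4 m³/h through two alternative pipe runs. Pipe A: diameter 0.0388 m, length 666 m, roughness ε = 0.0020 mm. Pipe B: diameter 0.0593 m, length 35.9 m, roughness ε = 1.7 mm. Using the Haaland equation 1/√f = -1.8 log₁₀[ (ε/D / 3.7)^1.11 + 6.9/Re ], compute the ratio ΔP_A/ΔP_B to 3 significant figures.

Pipe A: V = Q/A = 0.009833/0.001182 = 8.317 m/s; Re = 3.524e+05; ε/D = 5.15e-05; Haaland → f = 0.01442; ΔP_A = f(L/D)(ρV²/2) = 8.732e+06 Pa.
Pipe B: V = Q/A = 0.009833/0.002762 = 3.56 m/s; Re = 2.306e+05; ε/D = 0.0287; Haaland → f = 0.05636; ΔP_B = f(L/D)(ρV²/2) = 2.206e+05 Pa.
ΔP_A/ΔP_B = 8.732e+06/2.206e+05 = 39.6.

ΔP_A/ΔP_B ≈ 39.6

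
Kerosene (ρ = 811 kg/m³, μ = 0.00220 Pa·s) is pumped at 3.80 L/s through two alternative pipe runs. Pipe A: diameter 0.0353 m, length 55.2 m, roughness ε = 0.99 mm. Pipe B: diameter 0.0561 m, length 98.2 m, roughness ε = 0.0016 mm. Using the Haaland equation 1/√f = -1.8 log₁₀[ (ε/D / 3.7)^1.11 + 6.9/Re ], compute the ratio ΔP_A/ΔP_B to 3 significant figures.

Pipe A: V = Q/A = 0.0038/0.0009787 = 3.883 m/s; Re = 5.053e+04; ε/D = 0.028; Haaland → f = 0.05635; ΔP_A = f(L/D)(ρV²/2) = 5.387e+05 Pa.
Pipe B: V = Q/A = 0.0038/0.002472 = 1.537 m/s; Re = 3.179e+04; ε/D = 2.85e-05; Haaland → f = 0.02305; ΔP_B = f(L/D)(ρV²/2) = 3.867e+04 Pa.
ΔP_A/ΔP_B = 5.387e+05/3.867e+04 = 13.9.

ΔP_A/ΔP_B ≈ 13.9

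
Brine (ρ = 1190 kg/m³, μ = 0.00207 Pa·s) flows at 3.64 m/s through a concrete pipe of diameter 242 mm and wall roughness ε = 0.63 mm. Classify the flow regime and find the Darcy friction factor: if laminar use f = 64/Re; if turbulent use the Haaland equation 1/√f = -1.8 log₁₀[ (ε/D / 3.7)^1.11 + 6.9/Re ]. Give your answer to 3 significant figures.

f ≈ 0.0255

Re = ρVD/μ = 1190·3.64·0.242/0.00207 = 5.064e+05.
Re > 4000 → turbulent. ε/D = 0.00063/0.242 = 0.0026; Haaland: 1/√f = -1.8 log₁₀[0.000317 + 1.36e-05] = 6.266, so f = 0.02547.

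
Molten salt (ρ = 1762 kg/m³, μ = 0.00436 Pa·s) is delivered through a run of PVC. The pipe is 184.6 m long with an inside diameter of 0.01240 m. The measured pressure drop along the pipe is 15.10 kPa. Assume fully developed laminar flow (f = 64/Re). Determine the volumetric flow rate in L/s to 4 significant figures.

Q ≈ 0.01089 L/s

For laminar flow, f = 64/Re with Re = ρVD/μ, so Darcy-Weisbach reduces to ΔP = 32μLV/D². Solving for V: V = ΔP·D²/(32μL) = 1.51e+04·(0.0124)²/(32·0.00436·184.6) = 0.09015 m/s.
Check: Re = ρVD/μ = 1762·0.09015·0.0124/0.00436 = 451.7 < 2300, so the laminar assumption holds.
Q = V·A = 0.09015·(π/4·0.0124²) = 1.089e-05 m³/s = 0.01089 L/s.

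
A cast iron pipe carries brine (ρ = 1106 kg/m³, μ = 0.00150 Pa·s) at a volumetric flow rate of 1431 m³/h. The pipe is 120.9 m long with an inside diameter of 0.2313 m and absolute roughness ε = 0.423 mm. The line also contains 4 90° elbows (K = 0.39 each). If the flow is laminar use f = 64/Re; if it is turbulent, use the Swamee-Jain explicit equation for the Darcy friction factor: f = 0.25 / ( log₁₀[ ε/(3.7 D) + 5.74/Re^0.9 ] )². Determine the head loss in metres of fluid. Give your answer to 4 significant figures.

Q = 1431 m³/h = 1431/3600 = 0.3975 m³/s.
Cross-sectional area A = πD²/4 = π(0.2313)²/4 = 0.04202 m²; mean velocity V = Q/A = 0.3975/0.04202 = 9.46 m/s.
Reynolds number Re = ρVD/μ = 1106 · 9.46 · 0.2313 / 0.0015 = 1.613e+06.
Re > 4000 → turbulent. Relative roughness ε/D = 0.000423/0.2313 = 0.00183. Swamee-Jain: f = 0.25/(log₁₀[0.00183/3.7 + 5.74/1.613e+06^0.9])² = 0.25/(log₁₀[0.000494 + 1.49e-05])² = 0.25/(-3.293)² = 0.02305.
Total minor-loss coefficient ΣK = 4·0.39 = 1.56.
ΔP = [f·L/D + ΣK]·(ρV²/2) = [0.02305·120.9/0.2313 + 1.56]·(1106·9.46²/2) = [12.05 + 1.56]·4.949e+04 = 6.735e+05 Pa.
Head loss h_f = ΔP/(ρg) = 6.735e+05/(1106·9.81) = 62.08 m.

h_f ≈ 62.08 m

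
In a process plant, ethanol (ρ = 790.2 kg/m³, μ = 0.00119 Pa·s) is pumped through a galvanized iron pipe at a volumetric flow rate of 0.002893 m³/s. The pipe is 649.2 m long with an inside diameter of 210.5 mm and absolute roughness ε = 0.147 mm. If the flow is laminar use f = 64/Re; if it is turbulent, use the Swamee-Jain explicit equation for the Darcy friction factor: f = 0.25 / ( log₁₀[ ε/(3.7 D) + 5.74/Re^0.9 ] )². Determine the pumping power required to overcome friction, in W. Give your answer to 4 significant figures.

P ≈ 0.7555 W

Cross-sectional area A = πD²/4 = π(0.2105)²/4 = 0.0348 m²; mean velocity V = Q/A = 0.002893/0.0348 = 0.08313 m/s.
Reynolds number Re = ρVD/μ = 790.2 · 0.08313 · 0.2105 / 0.00119 = 1.162e+04.
Re > 4000 → turbulent. Relative roughness ε/D = 0.000147/0.2105 = 0.000698. Swamee-Jain: f = 0.25/(log₁₀[0.000698/3.7 + 5.74/1.162e+04^0.9])² = 0.25/(log₁₀[0.000189 + 0.00126])² = 0.25/(-2.839)² = 0.03101.
Darcy-Weisbach: ΔP = f(L/D)(ρV²/2) = 0.03101·(649.2/0.2105)·(790.2·0.08313²/2) = 0.03101·3084·2.73 = 261.2 Pa.
Pumping power P = QΔP = 0.002893·261.2 = 0.75555 W = 0.7555 W.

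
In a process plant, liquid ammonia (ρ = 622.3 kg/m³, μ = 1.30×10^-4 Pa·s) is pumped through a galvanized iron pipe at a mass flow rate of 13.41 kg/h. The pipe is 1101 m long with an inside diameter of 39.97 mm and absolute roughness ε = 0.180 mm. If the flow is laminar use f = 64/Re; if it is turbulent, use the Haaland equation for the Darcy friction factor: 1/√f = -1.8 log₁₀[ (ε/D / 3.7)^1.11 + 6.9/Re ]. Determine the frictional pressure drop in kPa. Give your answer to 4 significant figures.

ṁ = 13.41 kg/h = 13.41/3600 = 0.003725 kg/s.
A = πD²/4 = π(0.03997)²/4 = 0.001255 m²; mean velocity V = ṁ/(ρA) = 0.003725/(622.3 · 0.001255) = 0.004771 m/s.
Reynolds number Re = ρVD/μ = 622.3 · 0.004771 · 0.03997 / 0.00013 = 912.8.
Re < 2300 → laminar flow, so f = 64/Re = 64/912.8 = 0.07012 (the turbulent correlation is not needed).
Darcy-Weisbach: ΔP = f(L/D)(ρV²/2) = 0.07012·(1101/0.03997)·(622.3·0.004771²/2) = 0.07012·2.755e+04·0.007081 = 13.68 Pa.
ΔP = 13.68 Pa = 0.01368 kPa.

ΔP ≈ 0.01368 kPa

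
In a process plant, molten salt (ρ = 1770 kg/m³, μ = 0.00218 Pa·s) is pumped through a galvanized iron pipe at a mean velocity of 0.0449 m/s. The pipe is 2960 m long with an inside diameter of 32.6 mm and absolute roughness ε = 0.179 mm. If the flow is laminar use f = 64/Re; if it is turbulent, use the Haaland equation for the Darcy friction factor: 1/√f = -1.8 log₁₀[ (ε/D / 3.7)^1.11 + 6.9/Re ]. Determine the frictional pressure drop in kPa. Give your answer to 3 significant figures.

Reynolds number Re = ρVD/μ = 1770 · 0.0449 · 0.0326 / 0.00218 = 1188.
Re < 2300 → laminar flow, so f = 64/Re = 64/1188 = 0.05385 (the turbulent correlation is not needed).
Darcy-Weisbach: ΔP = f(L/D)(ρV²/2) = 0.05385·(2960/0.0326)·(1770·0.0449²/2) = 0.05385·9.08e+04·1.784 = 8724 Pa.
ΔP = 8724 Pa = 8.72 kPa.

ΔP ≈ 8.72 kPa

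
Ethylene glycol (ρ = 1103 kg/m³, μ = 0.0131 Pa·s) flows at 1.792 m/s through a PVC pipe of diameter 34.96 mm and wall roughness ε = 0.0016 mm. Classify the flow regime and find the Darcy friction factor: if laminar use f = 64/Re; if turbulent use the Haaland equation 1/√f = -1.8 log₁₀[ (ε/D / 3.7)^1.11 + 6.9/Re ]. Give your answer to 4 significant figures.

f ≈ 0.03715

Re = ρVD/μ = 1103·1.792·0.03496/0.0131 = 5275.
Re > 4000 → turbulent. ε/D = 1.6e-06/0.03496 = 4.58e-05; Haaland: 1/√f = -1.8 log₁₀[3.57e-06 + 0.00131] = 5.188, so f = 0.03715.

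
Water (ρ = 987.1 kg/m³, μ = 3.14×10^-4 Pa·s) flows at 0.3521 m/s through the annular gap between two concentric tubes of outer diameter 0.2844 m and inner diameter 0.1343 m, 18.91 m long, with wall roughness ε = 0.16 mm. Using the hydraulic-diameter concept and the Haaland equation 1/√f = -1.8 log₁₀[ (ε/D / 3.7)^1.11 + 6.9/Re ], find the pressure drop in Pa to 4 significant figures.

Hydraulic diameter D_h = 4A/P = D_o - D_i = 0.2844 - 0.1343 = 0.1501 m.
Re = ρVD_h/μ = 987.1·0.3521·0.1501/0.000314 = 1.661e+05.
ε/D_h = 0.00016/0.1501 = 0.00107; Haaland gives 1/√f = -1.8 log₁₀[0.000118+4.15e-05] = 6.837, so f = 0.02139.
ΔP = f(L/D_h)(ρV²/2) = 0.02139·18.91/0.1501·61.19 = 164.9 Pa.

ΔP ≈ 164.9 Pa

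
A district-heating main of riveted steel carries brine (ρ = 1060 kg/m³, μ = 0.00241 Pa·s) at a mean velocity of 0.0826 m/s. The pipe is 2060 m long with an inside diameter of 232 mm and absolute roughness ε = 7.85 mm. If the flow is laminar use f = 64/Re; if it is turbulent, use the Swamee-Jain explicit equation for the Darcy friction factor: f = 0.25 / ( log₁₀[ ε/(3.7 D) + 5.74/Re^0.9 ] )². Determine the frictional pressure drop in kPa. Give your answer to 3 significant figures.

ΔP ≈ 2.08 kPa

Reynolds number Re = ρVD/μ = 1060 · 0.0826 · 0.232 / 0.00241 = 8429.
Re > 4000 → turbulent. Relative roughness ε/D = 0.00785/0.232 = 0.0338. Swamee-Jain: f = 0.25/(log₁₀[0.0338/3.7 + 5.74/8429^0.9])² = 0.25/(log₁₀[0.00914 + 0.00168])² = 0.25/(-1.966)² = 0.06471.
Darcy-Weisbach: ΔP = f(L/D)(ρV²/2) = 0.06471·(2060/0.232)·(1060·0.0826²/2) = 0.06471·8879·3.616 = 2078 Pa.
ΔP = 2078 Pa = 2.08 kPa.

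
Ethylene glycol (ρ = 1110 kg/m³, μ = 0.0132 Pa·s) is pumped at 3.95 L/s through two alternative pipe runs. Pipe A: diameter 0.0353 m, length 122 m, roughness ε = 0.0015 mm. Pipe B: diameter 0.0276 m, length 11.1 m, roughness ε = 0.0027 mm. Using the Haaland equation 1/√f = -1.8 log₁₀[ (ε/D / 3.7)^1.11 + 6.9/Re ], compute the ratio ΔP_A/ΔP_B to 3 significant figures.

Pipe A: V = Q/A = 0.00395/0.0009787 = 4.036 m/s; Re = 1.198e+04; ε/D = 4.25e-05; Haaland → f = 0.02945; ΔP_A = f(L/D)(ρV²/2) = 9.203e+05 Pa.
Pipe B: V = Q/A = 0.00395/0.0005983 = 6.602 m/s; Re = 1.532e+04; ε/D = 9.78e-05; Haaland → f = 0.02769; ΔP_B = f(L/D)(ρV²/2) = 2.694e+05 Pa.
ΔP_A/ΔP_B = 9.203e+05/2.694e+05 = 3.42.

ΔP_A/ΔP_B ≈ 3.42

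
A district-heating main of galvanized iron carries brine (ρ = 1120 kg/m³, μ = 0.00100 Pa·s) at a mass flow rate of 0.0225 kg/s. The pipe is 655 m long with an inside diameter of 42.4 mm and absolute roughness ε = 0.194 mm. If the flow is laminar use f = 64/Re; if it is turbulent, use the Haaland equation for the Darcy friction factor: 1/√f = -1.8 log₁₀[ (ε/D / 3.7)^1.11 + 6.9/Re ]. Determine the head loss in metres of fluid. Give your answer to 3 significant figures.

h_f ≈ 0.0151 m

A = πD²/4 = π(0.0424)²/4 = 0.001412 m²; mean velocity V = ṁ/(ρA) = 0.0225/(1120 · 0.001412) = 0.01423 m/s.
Reynolds number Re = ρVD/μ = 1120 · 0.01423 · 0.0424 / 0.001 = 675.7.
Re < 2300 → laminar flow, so f = 64/Re = 64/675.7 = 0.09472 (the turbulent correlation is not needed).
Darcy-Weisbach: ΔP = f(L/D)(ρV²/2) = 0.09472·(655/0.0424)·(1120·0.01423²/2) = 0.09472·1.545e+04·0.1134 = 165.9 Pa.
Head loss h_f = ΔP/(ρg) = 165.9/(1120·9.81) = 0.0151 m.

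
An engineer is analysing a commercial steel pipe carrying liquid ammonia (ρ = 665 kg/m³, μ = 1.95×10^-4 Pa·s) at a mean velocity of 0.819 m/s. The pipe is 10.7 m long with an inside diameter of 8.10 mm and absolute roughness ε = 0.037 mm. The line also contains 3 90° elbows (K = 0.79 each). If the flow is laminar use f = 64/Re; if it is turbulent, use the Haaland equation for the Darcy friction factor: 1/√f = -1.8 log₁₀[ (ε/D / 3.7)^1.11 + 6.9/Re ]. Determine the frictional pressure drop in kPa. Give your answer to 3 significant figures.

ΔP ≈ 10.3 kPa

Reynolds number Re = ρVD/μ = 665 · 0.819 · 0.0081 / 0.000195 = 2.262e+04.
Re > 4000 → turbulent. Relative roughness ε/D = 3.7e-05/0.0081 = 0.00457. Haaland: 1/√f = -1.8 log₁₀[(0.00457/3.7)^1.11 + 6.9/2.262e+04] = -1.8 log₁₀[0.000591 + 0.000305] = 5.486, so f = 0.03323.
Total minor-loss coefficient ΣK = 3·0.79 = 2.37.
ΔP = [f·L/D + ΣK]·(ρV²/2) = [0.03323·10.7/0.0081 + 2.37]·(665·0.819²/2) = [43.89 + 2.37]·223 = 1.032e+04 Pa.
ΔP = 1.032e+04 Pa = 10.3 kPa.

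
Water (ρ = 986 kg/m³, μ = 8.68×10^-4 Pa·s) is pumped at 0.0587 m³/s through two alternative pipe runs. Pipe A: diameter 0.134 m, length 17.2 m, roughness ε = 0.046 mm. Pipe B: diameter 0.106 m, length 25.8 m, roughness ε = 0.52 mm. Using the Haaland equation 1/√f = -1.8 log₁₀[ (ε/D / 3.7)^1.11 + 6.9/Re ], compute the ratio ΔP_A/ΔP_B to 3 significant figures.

Pipe A: V = Q/A = 0.0587/0.0141 = 4.162 m/s; Re = 6.336e+05; ε/D = 0.000343; Haaland → f = 0.01628; ΔP_A = f(L/D)(ρV²/2) = 1.785e+04 Pa.
Pipe B: V = Q/A = 0.0587/0.008825 = 6.652 m/s; Re = 8.009e+05; ε/D = 0.00491; Haaland → f = 0.03036; ΔP_B = f(L/D)(ρV²/2) = 1.612e+05 Pa.
ΔP_A/ΔP_B = 1.785e+04/1.612e+05 = 0.111.

ΔP_A/ΔP_B ≈ 0.111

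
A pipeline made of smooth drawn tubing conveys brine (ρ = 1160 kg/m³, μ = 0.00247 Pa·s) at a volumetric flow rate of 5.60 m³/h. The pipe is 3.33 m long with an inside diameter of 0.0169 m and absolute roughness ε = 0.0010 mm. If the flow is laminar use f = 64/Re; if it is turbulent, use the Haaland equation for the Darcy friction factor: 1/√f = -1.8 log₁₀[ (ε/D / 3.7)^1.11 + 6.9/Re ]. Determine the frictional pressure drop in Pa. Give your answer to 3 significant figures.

ΔP ≈ 112000 Pa

Q = 5.60 m³/h = 5.60/3600 = 0.001556 m³/s.
Cross-sectional area A = πD²/4 = π(0.0169)²/4 = 0.0002243 m²; mean velocity V = Q/A = 0.001556/0.0002243 = 6.935 m/s.
Reynolds number Re = ρVD/μ = 1160 · 6.935 · 0.0169 / 0.00247 = 5.504e+04.
Re > 4000 → turbulent. Relative roughness ε/D = 1e-06/0.0169 = 5.92e-05. Haaland: 1/√f = -1.8 log₁₀[(5.92e-05/3.7)^1.11 + 6.9/5.504e+04] = -1.8 log₁₀[4.75e-06 + 0.000125] = 6.994, so f = 0.02044.
Darcy-Weisbach: ΔP = f(L/D)(ρV²/2) = 0.02044·(3.33/0.0169)·(1160·6.935²/2) = 0.02044·197·2.789e+04 = 1.123e+05 Pa.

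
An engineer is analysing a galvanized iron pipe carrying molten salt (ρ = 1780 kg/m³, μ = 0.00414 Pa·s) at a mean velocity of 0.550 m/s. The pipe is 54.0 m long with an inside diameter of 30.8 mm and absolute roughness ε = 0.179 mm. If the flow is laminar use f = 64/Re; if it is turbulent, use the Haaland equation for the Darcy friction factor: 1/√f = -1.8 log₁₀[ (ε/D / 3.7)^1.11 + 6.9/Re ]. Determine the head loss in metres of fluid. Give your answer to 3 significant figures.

Reynolds number Re = ρVD/μ = 1780 · 0.55 · 0.0308 / 0.00414 = 7283.
Re > 4000 → turbulent. Relative roughness ε/D = 0.000179/0.0308 = 0.00581. Haaland: 1/√f = -1.8 log₁₀[(0.00581/3.7)^1.11 + 6.9/7283] = -1.8 log₁₀[0.000772 + 0.000947] = 4.976, so f = 0.04038.
Darcy-Weisbach: ΔP = f(L/D)(ρV²/2) = 0.04038·(54/0.0308)·(1780·0.55²/2) = 0.04038·1753·269.2 = 1.906e+04 Pa.
Head loss h_f = ΔP/(ρg) = 1.906e+04/(1780·9.81) = 1.09 m.

h_f ≈ 1.09 m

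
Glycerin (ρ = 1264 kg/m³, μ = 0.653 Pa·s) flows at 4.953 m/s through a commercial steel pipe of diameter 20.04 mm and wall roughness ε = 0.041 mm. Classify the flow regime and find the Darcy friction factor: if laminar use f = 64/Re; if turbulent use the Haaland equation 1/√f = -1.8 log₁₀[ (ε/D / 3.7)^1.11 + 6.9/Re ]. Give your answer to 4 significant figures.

Re = ρVD/μ = 1264·4.953·0.02004/0.653 = 192.1.
Re < 2300 → laminar, so f = 64/Re = 0.3331 (roughness is irrelevant in laminar flow).

f ≈ 0.3331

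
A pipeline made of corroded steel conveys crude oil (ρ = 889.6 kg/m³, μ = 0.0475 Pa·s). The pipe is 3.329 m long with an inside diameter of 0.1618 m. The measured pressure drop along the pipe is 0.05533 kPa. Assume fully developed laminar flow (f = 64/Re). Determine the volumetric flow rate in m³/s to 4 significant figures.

Q ≈ 0.005886 m³/s

For laminar flow, f = 64/Re with Re = ρVD/μ, so Darcy-Weisbach reduces to ΔP = 32μLV/D². Solving for V: V = ΔP·D²/(32μL) = 55.33·(0.1618)²/(32·0.0475·3.329) = 0.2863 m/s.
Check: Re = ρVD/μ = 889.6·0.2863·0.1618/0.0475 = 867.4 < 2300, so the laminar assumption holds.
Q = V·A = 0.2863·(π/4·0.1618²) = 0.005886 m³/s = 0.005886 m³/s.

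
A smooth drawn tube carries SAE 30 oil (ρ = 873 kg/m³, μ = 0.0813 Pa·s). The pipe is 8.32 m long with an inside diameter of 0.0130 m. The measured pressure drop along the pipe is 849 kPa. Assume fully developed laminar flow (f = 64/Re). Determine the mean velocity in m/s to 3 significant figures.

For laminar flow, f = 64/Re with Re = ρVD/μ, so Darcy-Weisbach reduces to ΔP = 32μLV/D². Solving for V: V = ΔP·D²/(32μL) = 8.49e+05·(0.013)²/(32·0.0813·8.32) = 6.629 m/s.
Check: Re = ρVD/μ = 873·6.629·0.013/0.0813 = 925.3 < 2300, so the laminar assumption holds.

V ≈ 6.63 m/s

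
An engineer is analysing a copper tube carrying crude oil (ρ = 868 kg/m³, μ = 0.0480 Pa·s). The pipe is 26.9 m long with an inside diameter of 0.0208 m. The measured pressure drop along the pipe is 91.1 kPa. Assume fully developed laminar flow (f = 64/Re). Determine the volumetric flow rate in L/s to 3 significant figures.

Q ≈ 0.324 L/s

For laminar flow, f = 64/Re with Re = ρVD/μ, so Darcy-Weisbach reduces to ΔP = 32μLV/D². Solving for V: V = ΔP·D²/(32μL) = 9.11e+04·(0.0208)²/(32·0.048·26.9) = 0.9539 m/s.
Check: Re = ρVD/μ = 868·0.9539·0.0208/0.048 = 358.8 < 2300, so the laminar assumption holds.
Q = V·A = 0.9539·(π/4·0.0208²) = 0.0003241 m³/s = 0.324 L/s.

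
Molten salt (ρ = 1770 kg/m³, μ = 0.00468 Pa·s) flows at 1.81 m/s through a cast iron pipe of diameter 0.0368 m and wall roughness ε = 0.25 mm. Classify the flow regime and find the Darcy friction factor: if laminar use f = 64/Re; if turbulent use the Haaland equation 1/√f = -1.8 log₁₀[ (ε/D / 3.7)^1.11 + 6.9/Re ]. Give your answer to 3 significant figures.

f ≈ 0.0361

Re = ρVD/μ = 1770·1.81·0.0368/0.00468 = 2.519e+04.
Re > 4000 → turbulent. ε/D = 0.00025/0.0368 = 0.00679; Haaland: 1/√f = -1.8 log₁₀[0.000918 + 0.000274] = 5.263, so f = 0.03611.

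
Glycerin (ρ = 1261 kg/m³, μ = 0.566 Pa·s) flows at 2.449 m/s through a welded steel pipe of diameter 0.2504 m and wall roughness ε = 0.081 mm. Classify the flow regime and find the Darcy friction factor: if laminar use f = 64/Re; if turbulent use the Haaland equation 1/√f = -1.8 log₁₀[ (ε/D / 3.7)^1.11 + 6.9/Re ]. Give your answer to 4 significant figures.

Re = ρVD/μ = 1261·2.449·0.2504/0.566 = 1366.
Re < 2300 → laminar, so f = 64/Re = 0.04684 (roughness is irrelevant in laminar flow).

f ≈ 0.04684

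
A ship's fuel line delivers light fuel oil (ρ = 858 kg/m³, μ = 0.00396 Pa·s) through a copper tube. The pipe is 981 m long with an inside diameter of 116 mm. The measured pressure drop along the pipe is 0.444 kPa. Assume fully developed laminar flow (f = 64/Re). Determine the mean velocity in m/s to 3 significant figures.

For laminar flow, f = 64/Re with Re = ρVD/μ, so Darcy-Weisbach reduces to ΔP = 32μLV/D². Solving for V: V = ΔP·D²/(32μL) = 444·(0.116)²/(32·0.00396·981) = 0.04806 m/s.
Check: Re = ρVD/μ = 858·0.04806·0.116/0.00396 = 1208 < 2300, so the laminar assumption holds.

V ≈ 0.0481 m/s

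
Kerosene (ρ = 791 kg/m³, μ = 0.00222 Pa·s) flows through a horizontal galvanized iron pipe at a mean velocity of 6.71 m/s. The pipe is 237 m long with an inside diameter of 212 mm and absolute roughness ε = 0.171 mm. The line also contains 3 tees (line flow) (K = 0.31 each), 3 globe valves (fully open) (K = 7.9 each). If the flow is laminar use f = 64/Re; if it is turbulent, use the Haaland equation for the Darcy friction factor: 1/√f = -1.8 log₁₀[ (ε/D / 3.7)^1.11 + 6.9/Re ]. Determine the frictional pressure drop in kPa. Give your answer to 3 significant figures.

Reynolds number Re = ρVD/μ = 791 · 6.71 · 0.212 / 0.00222 = 5.069e+05.
Re > 4000 → turbulent. Relative roughness ε/D = 0.000171/0.212 = 0.000807. Haaland: 1/√f = -1.8 log₁₀[(0.000807/3.7)^1.11 + 6.9/5.069e+05] = -1.8 log₁₀[8.62e-05 + 1.36e-05] = 7.201, so f = 0.01928.
Total minor-loss coefficient ΣK = 3·0.31 + 3·7.9 = 24.6.
ΔP = [f·L/D + ΣK]·(ρV²/2) = [0.01928·237/0.212 + 24.6]·(791·6.71²/2) = [21.56 + 24.6]·1.781e+04 = 8.225e+05 Pa.
ΔP = 8.225e+05 Pa = 822 kPa.

ΔP ≈ 822 kPa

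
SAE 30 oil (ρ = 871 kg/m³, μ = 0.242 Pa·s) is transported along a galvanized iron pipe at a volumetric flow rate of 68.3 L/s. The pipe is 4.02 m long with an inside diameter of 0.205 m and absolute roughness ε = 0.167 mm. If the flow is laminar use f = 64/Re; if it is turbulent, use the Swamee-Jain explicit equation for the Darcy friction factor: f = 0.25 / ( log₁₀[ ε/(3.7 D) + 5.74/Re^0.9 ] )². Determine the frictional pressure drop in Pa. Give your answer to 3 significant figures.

ΔP ≈ 1530 Pa

Q = 68.3 L/s = 68.3/1000 = 0.0683 m³/s.
Cross-sectional area A = πD²/4 = π(0.205)²/4 = 0.03301 m²; mean velocity V = Q/A = 0.0683/0.03301 = 2.069 m/s.
Reynolds number Re = ρVD/μ = 871 · 2.069 · 0.205 / 0.242 = 1527.
Re < 2300 → laminar flow, so f = 64/Re = 64/1527 = 0.04192 (the turbulent correlation is not needed).
Darcy-Weisbach: ΔP = f(L/D)(ρV²/2) = 0.04192·(4.02/0.205)·(871·2.069²/2) = 0.04192·19.61·1865 = 1533 Pa.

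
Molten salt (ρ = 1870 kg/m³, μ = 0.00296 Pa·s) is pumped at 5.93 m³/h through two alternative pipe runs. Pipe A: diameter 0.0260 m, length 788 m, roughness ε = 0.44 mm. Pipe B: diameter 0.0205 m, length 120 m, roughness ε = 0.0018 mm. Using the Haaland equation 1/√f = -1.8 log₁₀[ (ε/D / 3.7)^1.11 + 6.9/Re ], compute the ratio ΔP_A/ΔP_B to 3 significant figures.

ΔP_A/ΔP_B ≈ 4.69

Pipe A: V = Q/A = 0.001647/0.0005309 = 3.103 m/s; Re = 5.096e+04; ε/D = 0.0169; Haaland → f = 0.04657; ΔP_A = f(L/D)(ρV²/2) = 1.27e+07 Pa.
Pipe B: V = Q/A = 0.001647/0.0003301 = 4.991 m/s; Re = 6.463e+04; ε/D = 8.78e-05; Haaland → f = 0.01986; ΔP_B = f(L/D)(ρV²/2) = 2.707e+06 Pa.
ΔP_A/ΔP_B = 1.27e+07/2.707e+06 = 4.69.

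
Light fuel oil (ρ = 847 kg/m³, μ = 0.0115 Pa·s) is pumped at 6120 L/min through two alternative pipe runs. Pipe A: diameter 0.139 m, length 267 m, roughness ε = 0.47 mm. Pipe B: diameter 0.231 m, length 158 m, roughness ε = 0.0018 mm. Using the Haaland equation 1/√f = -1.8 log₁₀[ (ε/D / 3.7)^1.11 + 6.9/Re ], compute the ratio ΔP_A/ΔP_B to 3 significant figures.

ΔP_A/ΔP_B ≈ 28.4

Pipe A: V = Q/A = 0.102/0.01517 = 6.722 m/s; Re = 6.881e+04; ε/D = 0.00338; Haaland → f = 0.02867; ΔP_A = f(L/D)(ρV²/2) = 1.054e+06 Pa.
Pipe B: V = Q/A = 0.102/0.04191 = 2.434 m/s; Re = 4.141e+04; ε/D = 7.79e-06; Haaland → f = 0.02164; ΔP_B = f(L/D)(ρV²/2) = 3.712e+04 Pa.
ΔP_A/ΔP_B = 1.054e+06/3.712e+04 = 28.4.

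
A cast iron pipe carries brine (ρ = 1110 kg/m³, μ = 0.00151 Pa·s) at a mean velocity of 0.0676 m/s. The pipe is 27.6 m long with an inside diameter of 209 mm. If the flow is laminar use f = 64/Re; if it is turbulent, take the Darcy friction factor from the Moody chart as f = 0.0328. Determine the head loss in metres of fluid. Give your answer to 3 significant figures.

h_f ≈ 0.00101 m

Reynolds number Re = ρVD/μ = 1110 · 0.0676 · 0.209 / 0.00151 = 1.039e+04.
Re > 4000 → turbulent; use the Moody-chart value f = 0.0328.
Darcy-Weisbach: ΔP = f(L/D)(ρV²/2) = 0.0328·(27.6/0.209)·(1110·0.0676²/2) = 0.0328·132.1·2.536 = 10.99 Pa.
Head loss h_f = ΔP/(ρg) = 10.99/(1110·9.81) = 0.00101 m.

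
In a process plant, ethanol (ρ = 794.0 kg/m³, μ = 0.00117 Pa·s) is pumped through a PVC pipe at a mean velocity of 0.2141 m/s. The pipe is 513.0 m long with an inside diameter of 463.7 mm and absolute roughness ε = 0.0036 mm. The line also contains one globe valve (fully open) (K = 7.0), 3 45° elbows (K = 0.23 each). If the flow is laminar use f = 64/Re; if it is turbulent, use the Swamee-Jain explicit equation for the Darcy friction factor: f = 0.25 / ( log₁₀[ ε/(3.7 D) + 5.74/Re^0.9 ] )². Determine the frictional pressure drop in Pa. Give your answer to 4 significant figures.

Reynolds number Re = ρVD/μ = 794 · 0.2141 · 0.4637 / 0.00117 = 6.737e+04.
Re > 4000 → turbulent. Relative roughness ε/D = 3.6e-06/0.4637 = 7.76e-06. Swamee-Jain: f = 0.25/(log₁₀[7.76e-06/3.7 + 5.74/6.737e+04^0.9])² = 0.25/(log₁₀[2.1e-06 + 0.000259])² = 0.25/(-3.583)² = 0.01947.
Total minor-loss coefficient ΣK = 1·7 + 3·0.23 = 7.69.
ΔP = [f·L/D + ΣK]·(ρV²/2) = [0.01947·513/0.4637 + 7.69]·(794·0.2141²/2) = [21.54 + 7.69]·18.2 = 532 Pa.

ΔP ≈ 532.0 Pa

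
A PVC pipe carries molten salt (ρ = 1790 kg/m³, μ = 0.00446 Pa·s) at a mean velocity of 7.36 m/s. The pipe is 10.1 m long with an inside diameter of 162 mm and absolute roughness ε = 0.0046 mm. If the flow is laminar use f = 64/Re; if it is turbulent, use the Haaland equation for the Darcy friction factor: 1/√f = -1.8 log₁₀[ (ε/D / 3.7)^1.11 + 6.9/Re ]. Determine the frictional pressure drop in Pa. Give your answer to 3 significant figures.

ΔP ≈ 40800 Pa

Reynolds number Re = ρVD/μ = 1790 · 7.36 · 0.162 / 0.00446 = 4.785e+05.
Re > 4000 → turbulent. Relative roughness ε/D = 4.6e-06/0.162 = 2.84e-05. Haaland: 1/√f = -1.8 log₁₀[(2.84e-05/3.7)^1.11 + 6.9/4.785e+05] = -1.8 log₁₀[2.1e-06 + 1.44e-05] = 8.608, so f = 0.0135.
Darcy-Weisbach: ΔP = f(L/D)(ρV²/2) = 0.0135·(10.1/0.162)·(1790·7.36²/2) = 0.0135·62.35·4.848e+04 = 4.08e+04 Pa.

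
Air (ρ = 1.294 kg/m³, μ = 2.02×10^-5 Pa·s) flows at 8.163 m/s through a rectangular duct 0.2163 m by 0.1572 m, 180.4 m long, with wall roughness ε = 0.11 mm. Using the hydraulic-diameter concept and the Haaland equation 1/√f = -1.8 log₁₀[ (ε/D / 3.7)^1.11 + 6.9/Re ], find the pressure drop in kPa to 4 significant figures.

ΔP ≈ 0.8805 kPa

Hydraulic diameter D_h = 4A/P = 4·(0.2163·0.1572)/(2·(0.2163+0.1572)) = 0.136/0.747 = 0.1821 m.
Re = ρVD_h/μ = 1.294·8.163·0.1821/2.02e-05 = 9.521e+04.
ε/D_h = 0.00011/0.1821 = 0.000604; Haaland gives 1/√f = -1.8 log₁₀[6.26e-05+7.25e-05] = 6.965, so f = 0.02061.
ΔP = f(L/D_h)(ρV²/2) = 0.02061·180.4/0.1821·43.11 = 880.5 Pa.
ΔP = 0.8805 kPa.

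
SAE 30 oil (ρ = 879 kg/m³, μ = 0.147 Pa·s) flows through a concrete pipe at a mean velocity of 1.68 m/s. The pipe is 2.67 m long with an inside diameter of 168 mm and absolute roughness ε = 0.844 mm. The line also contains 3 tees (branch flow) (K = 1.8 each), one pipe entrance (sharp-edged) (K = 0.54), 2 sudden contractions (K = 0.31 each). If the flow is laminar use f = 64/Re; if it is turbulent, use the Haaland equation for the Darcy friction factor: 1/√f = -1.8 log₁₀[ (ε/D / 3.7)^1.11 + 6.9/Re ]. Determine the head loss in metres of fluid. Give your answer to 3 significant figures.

Reynolds number Re = ρVD/μ = 879 · 1.68 · 0.168 / 0.147 = 1688.
Re < 2300 → laminar flow, so f = 64/Re = 64/1688 = 0.03792 (the turbulent correlation is not needed).
Total minor-loss coefficient ΣK = 3·1.8 + 1·0.54 + 2·0.31 = 6.56.
ΔP = [f·L/D + ΣK]·(ρV²/2) = [0.03792·2.67/0.168 + 6.56]·(879·1.68²/2) = [0.6027 + 6.56]·1240 = 8885 Pa.
Head loss h_f = ΔP/(ρg) = 8885/(879·9.81) = 1.03 m.

h_f ≈ 1.03 m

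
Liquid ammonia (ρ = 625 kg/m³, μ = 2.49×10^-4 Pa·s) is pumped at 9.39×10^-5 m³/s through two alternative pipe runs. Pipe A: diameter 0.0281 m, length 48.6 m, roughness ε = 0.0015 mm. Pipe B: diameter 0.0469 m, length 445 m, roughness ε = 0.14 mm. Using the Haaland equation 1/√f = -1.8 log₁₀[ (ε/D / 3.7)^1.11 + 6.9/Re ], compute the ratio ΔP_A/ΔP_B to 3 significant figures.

Pipe A: V = Q/A = 9.39e-05/0.0006202 = 0.1514 m/s; Re = 1.068e+04; ε/D = 5.34e-05; Haaland → f = 0.03039; ΔP_A = f(L/D)(ρV²/2) = 376.6 Pa.
Pipe B: V = Q/A = 9.39e-05/0.001728 = 0.05435 m/s; Re = 6399; ε/D = 0.00299; Haaland → f = 0.03828; ΔP_B = f(L/D)(ρV²/2) = 335.3 Pa.
ΔP_A/ΔP_B = 376.6/335.3 = 1.12.

ΔP_A/ΔP_B ≈ 1.12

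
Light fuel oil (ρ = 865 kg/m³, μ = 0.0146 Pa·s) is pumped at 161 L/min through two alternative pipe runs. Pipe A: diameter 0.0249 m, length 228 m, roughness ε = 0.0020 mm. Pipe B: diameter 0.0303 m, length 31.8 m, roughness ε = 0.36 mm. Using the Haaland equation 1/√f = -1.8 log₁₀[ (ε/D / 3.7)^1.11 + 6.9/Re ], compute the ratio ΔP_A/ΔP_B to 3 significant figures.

ΔP_A/ΔP_B ≈ 13.3

Pipe A: V = Q/A = 0.002683/0.000487 = 5.51 m/s; Re = 8129; ε/D = 8.03e-05; Haaland → f = 0.03279; ΔP_A = f(L/D)(ρV²/2) = 3.944e+06 Pa.
Pipe B: V = Q/A = 0.002683/0.0007211 = 3.721 m/s; Re = 6680; ε/D = 0.0119; Haaland → f = 0.04702; ΔP_B = f(L/D)(ρV²/2) = 2.955e+05 Pa.
ΔP_A/ΔP_B = 3.944e+06/2.955e+05 = 13.3.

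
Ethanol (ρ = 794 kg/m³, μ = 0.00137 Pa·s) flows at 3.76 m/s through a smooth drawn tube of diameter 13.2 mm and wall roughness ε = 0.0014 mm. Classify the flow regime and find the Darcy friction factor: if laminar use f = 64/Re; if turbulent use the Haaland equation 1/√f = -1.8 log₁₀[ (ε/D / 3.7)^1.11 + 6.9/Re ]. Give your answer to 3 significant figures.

Re = ρVD/μ = 794·3.76·0.0132/0.00137 = 2.876e+04.
Re > 4000 → turbulent. ε/D = 1.4e-06/0.0132 = 0.000106; Haaland: 1/√f = -1.8 log₁₀[9.07e-06 + 0.00024] = 6.487, so f = 0.02376.

f ≈ 0.0238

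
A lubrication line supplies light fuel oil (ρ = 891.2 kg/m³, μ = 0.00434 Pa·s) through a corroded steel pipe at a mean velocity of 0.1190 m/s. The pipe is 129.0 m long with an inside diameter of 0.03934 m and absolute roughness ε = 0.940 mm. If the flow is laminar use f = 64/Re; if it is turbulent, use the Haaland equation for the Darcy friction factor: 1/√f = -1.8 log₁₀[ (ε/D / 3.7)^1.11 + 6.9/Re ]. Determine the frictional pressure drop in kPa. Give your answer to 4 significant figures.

ΔP ≈ 1.378 kPa

Reynolds number Re = ρVD/μ = 891.2 · 0.119 · 0.03934 / 0.00434 = 961.3.
Re < 2300 → laminar flow, so f = 64/Re = 64/961.3 = 0.06658 (the turbulent correlation is not needed).
Darcy-Weisbach: ΔP = f(L/D)(ρV²/2) = 0.06658·(129/0.03934)·(891.2·0.119²/2) = 0.06658·3279·6.31 = 1378 Pa.
ΔP = 1378 Pa = 1.378 kPa.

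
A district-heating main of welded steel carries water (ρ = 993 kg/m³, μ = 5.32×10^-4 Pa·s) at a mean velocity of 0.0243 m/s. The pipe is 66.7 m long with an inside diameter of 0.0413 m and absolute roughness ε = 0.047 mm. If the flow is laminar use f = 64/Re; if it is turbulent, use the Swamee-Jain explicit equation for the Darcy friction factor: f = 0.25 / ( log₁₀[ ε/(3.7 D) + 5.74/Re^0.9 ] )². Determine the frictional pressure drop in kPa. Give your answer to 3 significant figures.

Reynolds number Re = ρVD/μ = 993 · 0.0243 · 0.0413 / 0.000532 = 1873.
Re < 2300 → laminar flow, so f = 64/Re = 64/1873 = 0.03417 (the turbulent correlation is not needed).
Darcy-Weisbach: ΔP = f(L/D)(ρV²/2) = 0.03417·(66.7/0.0413)·(993·0.0243²/2) = 0.03417·1615·0.2932 = 16.18 Pa.
ΔP = 16.18 Pa = 0.0162 kPa.

ΔP ≈ 0.0162 kPa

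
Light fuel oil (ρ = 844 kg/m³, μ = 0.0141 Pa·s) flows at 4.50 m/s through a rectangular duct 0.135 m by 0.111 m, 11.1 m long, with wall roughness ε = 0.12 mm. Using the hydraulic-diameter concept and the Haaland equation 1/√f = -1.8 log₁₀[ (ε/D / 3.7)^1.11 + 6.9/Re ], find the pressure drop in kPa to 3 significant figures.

Hydraulic diameter D_h = 4A/P = 4·(0.135·0.111)/(2·(0.135+0.111)) = 0.05994/0.492 = 0.1218 m.
Re = ρVD_h/μ = 844·4.5·0.1218/0.0141 = 3.282e+04.
ε/D_h = 0.00012/0.1218 = 0.000985; Haaland gives 1/√f = -1.8 log₁₀[0.000108+0.00021] = 6.296, so f = 0.02523.
ΔP = f(L/D_h)(ρV²/2) = 0.02523·11.1/0.1218·8546 = 1.964e+04 Pa.
ΔP = 19.6 kPa.

ΔP ≈ 19.6 kPa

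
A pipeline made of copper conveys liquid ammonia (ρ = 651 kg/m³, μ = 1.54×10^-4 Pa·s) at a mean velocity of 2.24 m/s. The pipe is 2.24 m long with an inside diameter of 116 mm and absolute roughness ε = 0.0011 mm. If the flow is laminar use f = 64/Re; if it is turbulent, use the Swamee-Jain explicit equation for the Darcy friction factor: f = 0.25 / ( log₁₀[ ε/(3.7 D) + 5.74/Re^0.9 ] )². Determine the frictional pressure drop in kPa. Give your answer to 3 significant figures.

ΔP ≈ 0.368 kPa

Reynolds number Re = ρVD/μ = 651 · 2.24 · 0.116 / 0.000154 = 1.098e+06.
Re > 4000 → turbulent. Relative roughness ε/D = 1.1e-06/0.116 = 9.48e-06. Swamee-Jain: f = 0.25/(log₁₀[9.48e-06/3.7 + 5.74/1.098e+06^0.9])² = 0.25/(log₁₀[2.56e-06 + 2.1e-05])² = 0.25/(-4.628)² = 0.01167.
Darcy-Weisbach: ΔP = f(L/D)(ρV²/2) = 0.01167·(2.24/0.116)·(651·2.24²/2) = 0.01167·19.31·1633 = 368.2 Pa.
ΔP = 368.2 Pa = 0.368 kPa.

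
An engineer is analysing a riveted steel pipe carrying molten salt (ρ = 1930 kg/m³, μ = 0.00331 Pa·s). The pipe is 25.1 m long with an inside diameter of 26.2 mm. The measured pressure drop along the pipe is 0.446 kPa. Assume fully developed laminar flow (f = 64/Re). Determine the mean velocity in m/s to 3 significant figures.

For laminar flow, f = 64/Re with Re = ρVD/μ, so Darcy-Weisbach reduces to ΔP = 32μLV/D². Solving for V: V = ΔP·D²/(32μL) = 446·(0.0262)²/(32·0.00331·25.1) = 0.1152 m/s.
Check: Re = ρVD/μ = 1930·0.1152·0.0262/0.00331 = 1759 < 2300, so the laminar assumption holds.

V ≈ 0.115 m/s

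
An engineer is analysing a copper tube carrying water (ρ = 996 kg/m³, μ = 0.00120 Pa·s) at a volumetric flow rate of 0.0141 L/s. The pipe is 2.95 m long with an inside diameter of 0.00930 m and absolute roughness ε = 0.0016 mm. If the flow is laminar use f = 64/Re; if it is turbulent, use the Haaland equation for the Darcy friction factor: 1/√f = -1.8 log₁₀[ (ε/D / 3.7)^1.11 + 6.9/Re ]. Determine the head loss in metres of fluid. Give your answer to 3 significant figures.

Q = 0.0141 L/s = 0.0141/1000 = 1.41e-05 m³/s.
Cross-sectional area A = πD²/4 = π(0.0093)²/4 = 6.793e-05 m²; mean velocity V = Q/A = 1.41e-05/6.793e-05 = 0.2076 m/s.
Reynolds number Re = ρVD/μ = 996 · 0.2076 · 0.0093 / 0.0012 = 1602.
Re < 2300 → laminar flow, so f = 64/Re = 64/1602 = 0.03994 (the turbulent correlation is not needed).
Darcy-Weisbach: ΔP = f(L/D)(ρV²/2) = 0.03994·(2.95/0.0093)·(996·0.2076²/2) = 0.03994·317.2·21.46 = 271.9 Pa.
Head loss h_f = ΔP/(ρg) = 271.9/(996·9.81) = 0.0278 m.

h_f ≈ 0.0278 m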